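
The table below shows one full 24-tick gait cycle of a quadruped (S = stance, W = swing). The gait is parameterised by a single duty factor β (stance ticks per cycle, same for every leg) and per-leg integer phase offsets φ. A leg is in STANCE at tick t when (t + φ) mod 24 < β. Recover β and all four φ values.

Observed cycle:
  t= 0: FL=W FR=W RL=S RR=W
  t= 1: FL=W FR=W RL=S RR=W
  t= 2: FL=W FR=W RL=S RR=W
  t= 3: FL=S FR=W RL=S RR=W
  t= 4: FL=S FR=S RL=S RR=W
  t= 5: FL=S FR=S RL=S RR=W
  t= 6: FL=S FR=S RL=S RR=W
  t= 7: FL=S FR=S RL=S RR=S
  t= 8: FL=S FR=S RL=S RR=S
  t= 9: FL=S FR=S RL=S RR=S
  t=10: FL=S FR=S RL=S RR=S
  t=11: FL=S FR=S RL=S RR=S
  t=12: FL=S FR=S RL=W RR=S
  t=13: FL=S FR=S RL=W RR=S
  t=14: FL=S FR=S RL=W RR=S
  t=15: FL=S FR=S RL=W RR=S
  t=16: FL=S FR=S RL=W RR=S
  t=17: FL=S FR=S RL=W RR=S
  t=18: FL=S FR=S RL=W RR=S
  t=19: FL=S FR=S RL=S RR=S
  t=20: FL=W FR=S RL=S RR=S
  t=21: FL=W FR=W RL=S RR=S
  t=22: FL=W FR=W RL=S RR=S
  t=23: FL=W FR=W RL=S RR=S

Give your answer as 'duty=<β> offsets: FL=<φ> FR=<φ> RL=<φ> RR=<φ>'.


duty β = stance ticks per leg = 17
FL: stance ticks = 17; W→S at t=3 → φ=21
FR: stance ticks = 17; W→S at t=4 → φ=20
RL: stance ticks = 17; W→S at t=19 → φ=5
RR: stance ticks = 17; W→S at t=7 → φ=17

duty=17 offsets: FL=21 FR=20 RL=5 RR=17


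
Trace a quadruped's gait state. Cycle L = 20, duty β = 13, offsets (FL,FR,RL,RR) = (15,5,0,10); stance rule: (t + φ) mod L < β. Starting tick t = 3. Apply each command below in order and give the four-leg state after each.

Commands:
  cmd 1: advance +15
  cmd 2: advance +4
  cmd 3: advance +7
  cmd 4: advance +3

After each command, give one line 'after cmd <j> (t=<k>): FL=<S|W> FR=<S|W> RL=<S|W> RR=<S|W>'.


after cmd 1 (t=18): FL=W FR=S RL=W RR=S
after cmd 2 (t=22): FL=W FR=S RL=S RR=S
after cmd 3 (t=29): FL=S FR=W RL=S RR=W
after cmd 4 (t=32): FL=S FR=W RL=S RR=S

start t=3: FL=W FR=S RL=S RR=W
cmd 1: advance +15 → t=18, phase=(13,3,18,8) → FL=W FR=S RL=W RR=S
cmd 2: advance +4 → t=22, phase=(17,7,2,12) → FL=W FR=S RL=S RR=S
cmd 3: advance +7 → t=29, phase=(4,14,9,19) → FL=S FR=W RL=S RR=W
cmd 4: advance +3 → t=32, phase=(7,17,12,2) → FL=S FR=W RL=S RR=S


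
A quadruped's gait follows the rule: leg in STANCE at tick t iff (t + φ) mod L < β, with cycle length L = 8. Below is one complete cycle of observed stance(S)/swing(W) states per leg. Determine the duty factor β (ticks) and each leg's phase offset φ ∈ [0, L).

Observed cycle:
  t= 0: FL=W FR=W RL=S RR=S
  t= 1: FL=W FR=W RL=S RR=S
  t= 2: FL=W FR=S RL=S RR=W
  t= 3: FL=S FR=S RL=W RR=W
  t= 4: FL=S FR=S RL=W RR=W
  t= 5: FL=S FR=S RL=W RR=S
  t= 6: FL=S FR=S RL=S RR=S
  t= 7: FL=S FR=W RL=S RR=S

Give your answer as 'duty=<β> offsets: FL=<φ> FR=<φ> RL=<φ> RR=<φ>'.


duty=5 offsets: FL=5 FR=6 RL=2 RR=3

duty β = stance ticks per leg = 5
FL: stance ticks = 5; W→S at t=3 → φ=5
FR: stance ticks = 5; W→S at t=2 → φ=6
RL: stance ticks = 5; W→S at t=6 → φ=2
RR: stance ticks = 5; W→S at t=5 → φ=3


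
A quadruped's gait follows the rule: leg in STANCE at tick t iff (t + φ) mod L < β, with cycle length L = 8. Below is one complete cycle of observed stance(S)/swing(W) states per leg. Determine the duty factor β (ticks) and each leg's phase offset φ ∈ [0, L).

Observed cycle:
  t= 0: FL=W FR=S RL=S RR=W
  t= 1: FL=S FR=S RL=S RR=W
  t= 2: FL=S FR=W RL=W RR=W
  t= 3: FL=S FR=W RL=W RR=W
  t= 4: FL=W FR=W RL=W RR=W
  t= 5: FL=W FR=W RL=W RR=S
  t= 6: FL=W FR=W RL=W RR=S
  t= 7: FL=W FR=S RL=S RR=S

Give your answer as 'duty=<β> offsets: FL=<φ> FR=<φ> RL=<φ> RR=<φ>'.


duty=3 offsets: FL=7 FR=1 RL=1 RR=3

duty β = stance ticks per leg = 3
FL: stance ticks = 3; W→S at t=1 → φ=7
FR: stance ticks = 3; W→S at t=7 → φ=1
RL: stance ticks = 3; W→S at t=7 → φ=1
RR: stance ticks = 3; W→S at t=5 → φ=3


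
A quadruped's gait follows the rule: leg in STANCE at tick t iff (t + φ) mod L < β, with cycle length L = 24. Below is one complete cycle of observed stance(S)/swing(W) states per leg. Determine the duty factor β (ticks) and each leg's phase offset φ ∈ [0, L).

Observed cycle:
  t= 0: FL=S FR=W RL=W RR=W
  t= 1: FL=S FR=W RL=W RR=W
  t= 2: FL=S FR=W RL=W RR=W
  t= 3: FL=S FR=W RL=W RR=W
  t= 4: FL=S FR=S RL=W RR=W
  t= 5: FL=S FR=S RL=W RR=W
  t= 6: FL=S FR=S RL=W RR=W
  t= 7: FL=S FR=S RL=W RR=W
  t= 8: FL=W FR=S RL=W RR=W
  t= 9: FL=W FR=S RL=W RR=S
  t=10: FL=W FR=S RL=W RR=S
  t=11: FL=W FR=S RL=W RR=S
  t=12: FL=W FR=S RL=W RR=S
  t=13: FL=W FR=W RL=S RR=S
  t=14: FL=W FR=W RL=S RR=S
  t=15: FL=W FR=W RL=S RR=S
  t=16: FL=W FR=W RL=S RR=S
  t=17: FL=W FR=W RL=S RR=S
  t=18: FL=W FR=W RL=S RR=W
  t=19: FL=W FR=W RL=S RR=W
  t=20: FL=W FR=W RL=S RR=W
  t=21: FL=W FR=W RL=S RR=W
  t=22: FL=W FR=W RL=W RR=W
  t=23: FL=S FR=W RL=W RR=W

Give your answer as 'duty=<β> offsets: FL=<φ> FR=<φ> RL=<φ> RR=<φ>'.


duty=9 offsets: FL=1 FR=20 RL=11 RR=15

duty β = stance ticks per leg = 9
FL: stance ticks = 9; W→S at t=23 → φ=1
FR: stance ticks = 9; W→S at t=4 → φ=20
RL: stance ticks = 9; W→S at t=13 → φ=11
RR: stance ticks = 9; W→S at t=9 → φ=15


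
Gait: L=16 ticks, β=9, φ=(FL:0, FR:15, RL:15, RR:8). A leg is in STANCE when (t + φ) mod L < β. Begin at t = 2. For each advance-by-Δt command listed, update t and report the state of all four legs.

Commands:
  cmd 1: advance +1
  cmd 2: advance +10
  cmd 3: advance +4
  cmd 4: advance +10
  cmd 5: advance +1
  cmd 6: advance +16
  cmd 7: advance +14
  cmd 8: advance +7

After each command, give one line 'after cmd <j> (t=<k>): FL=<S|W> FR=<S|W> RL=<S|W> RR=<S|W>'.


start t=2: FL=S FR=S RL=S RR=W
cmd 1: advance +1 → t=3, phase=(3,2,2,11) → FL=S FR=S RL=S RR=W
cmd 2: advance +10 → t=13, phase=(13,12,12,5) → FL=W FR=W RL=W RR=S
cmd 3: advance +4 → t=17, phase=(1,0,0,9) → FL=S FR=S RL=S RR=W
cmd 4: advance +10 → t=27, phase=(11,10,10,3) → FL=W FR=W RL=W RR=S
cmd 5: advance +1 → t=28, phase=(12,11,11,4) → FL=W FR=W RL=W RR=S
cmd 6: advance +16 → t=44, phase=(12,11,11,4) → FL=W FR=W RL=W RR=S
cmd 7: advance +14 → t=58, phase=(10,9,9,2) → FL=W FR=W RL=W RR=S
cmd 8: advance +7 → t=65, phase=(1,0,0,9) → FL=S FR=S RL=S RR=W

after cmd 1 (t=3): FL=S FR=S RL=S RR=W
after cmd 2 (t=13): FL=W FR=W RL=W RR=S
after cmd 3 (t=17): FL=S FR=S RL=S RR=W
after cmd 4 (t=27): FL=W FR=W RL=W RR=S
after cmd 5 (t=28): FL=W FR=W RL=W RR=S
after cmd 6 (t=44): FL=W FR=W RL=W RR=S
after cmd 7 (t=58): FL=W FR=W RL=W RR=S
after cmd 8 (t=65): FL=S FR=S RL=S RR=W


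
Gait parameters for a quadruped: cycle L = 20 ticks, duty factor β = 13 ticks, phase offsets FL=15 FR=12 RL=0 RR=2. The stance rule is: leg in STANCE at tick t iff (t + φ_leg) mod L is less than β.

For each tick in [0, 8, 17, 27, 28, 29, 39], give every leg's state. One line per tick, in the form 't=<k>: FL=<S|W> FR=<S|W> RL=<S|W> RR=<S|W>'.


t=0: phase=(15,12,0,2) vs β=13 → FL=W FR=S RL=S RR=S
t=8: phase=(3,0,8,10) vs β=13 → FL=S FR=S RL=S RR=S
t=17: phase=(12,9,17,19) vs β=13 → FL=S FR=S RL=W RR=W
t=27: phase=(2,19,7,9) vs β=13 → FL=S FR=W RL=S RR=S
t=28: phase=(3,0,8,10) vs β=13 → FL=S FR=S RL=S RR=S
t=29: phase=(4,1,9,11) vs β=13 → FL=S FR=S RL=S RR=S
t=39: phase=(14,11,19,1) vs β=13 → FL=W FR=S RL=W RR=S

t=0: FL=W FR=S RL=S RR=S
t=8: FL=S FR=S RL=S RR=S
t=17: FL=S FR=S RL=W RR=W
t=27: FL=S FR=W RL=S RR=S
t=28: FL=S FR=S RL=S RR=S
t=29: FL=S FR=S RL=S RR=S
t=39: FL=W FR=S RL=W RR=S


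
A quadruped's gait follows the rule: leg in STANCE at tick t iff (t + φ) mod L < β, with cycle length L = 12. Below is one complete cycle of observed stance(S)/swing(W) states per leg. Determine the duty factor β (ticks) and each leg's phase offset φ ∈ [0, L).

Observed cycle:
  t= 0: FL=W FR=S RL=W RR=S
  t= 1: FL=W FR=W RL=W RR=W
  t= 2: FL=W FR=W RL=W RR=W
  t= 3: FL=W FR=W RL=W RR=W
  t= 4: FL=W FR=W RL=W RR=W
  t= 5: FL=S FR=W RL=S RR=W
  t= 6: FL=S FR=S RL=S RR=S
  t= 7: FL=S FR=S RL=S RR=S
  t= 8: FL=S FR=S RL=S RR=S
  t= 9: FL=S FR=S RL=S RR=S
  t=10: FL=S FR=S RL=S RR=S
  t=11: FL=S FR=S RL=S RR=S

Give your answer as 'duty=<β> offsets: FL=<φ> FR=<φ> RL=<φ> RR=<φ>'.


duty=7 offsets: FL=7 FR=6 RL=7 RR=6

duty β = stance ticks per leg = 7
FL: stance ticks = 7; W→S at t=5 → φ=7
FR: stance ticks = 7; W→S at t=6 → φ=6
RL: stance ticks = 7; W→S at t=5 → φ=7
RR: stance ticks = 7; W→S at t=6 → φ=6


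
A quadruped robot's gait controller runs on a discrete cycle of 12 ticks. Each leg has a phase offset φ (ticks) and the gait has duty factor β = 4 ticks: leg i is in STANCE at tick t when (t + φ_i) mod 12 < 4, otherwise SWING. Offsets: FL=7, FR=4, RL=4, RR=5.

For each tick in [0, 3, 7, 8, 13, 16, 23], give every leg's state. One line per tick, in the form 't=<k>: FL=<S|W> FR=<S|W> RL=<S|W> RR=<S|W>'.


t=0: phase=(7,4,4,5) vs β=4 → FL=W FR=W RL=W RR=W
t=3: phase=(10,7,7,8) vs β=4 → FL=W FR=W RL=W RR=W
t=7: phase=(2,11,11,0) vs β=4 → FL=S FR=W RL=W RR=S
t=8: phase=(3,0,0,1) vs β=4 → FL=S FR=S RL=S RR=S
t=13: phase=(8,5,5,6) vs β=4 → FL=W FR=W RL=W RR=W
t=16: phase=(11,8,8,9) vs β=4 → FL=W FR=W RL=W RR=W
t=23: phase=(6,3,3,4) vs β=4 → FL=W FR=S RL=S RR=W

t=0: FL=W FR=W RL=W RR=W
t=3: FL=W FR=W RL=W RR=W
t=7: FL=S FR=W RL=W RR=S
t=8: FL=S FR=S RL=S RR=S
t=13: FL=W FR=W RL=W RR=W
t=16: FL=W FR=W RL=W RR=W
t=23: FL=W FR=S RL=S RR=W


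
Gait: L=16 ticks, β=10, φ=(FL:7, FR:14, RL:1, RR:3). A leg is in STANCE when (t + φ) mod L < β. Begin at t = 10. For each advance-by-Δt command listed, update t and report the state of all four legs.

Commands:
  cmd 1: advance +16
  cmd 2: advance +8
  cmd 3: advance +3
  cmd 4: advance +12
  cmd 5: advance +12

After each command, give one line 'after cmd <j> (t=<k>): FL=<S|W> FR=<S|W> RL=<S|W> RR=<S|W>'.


start t=10: FL=S FR=S RL=W RR=W
cmd 1: advance +16 → t=26, phase=(1,8,11,13) → FL=S FR=S RL=W RR=W
cmd 2: advance +8 → t=34, phase=(9,0,3,5) → FL=S FR=S RL=S RR=S
cmd 3: advance +3 → t=37, phase=(12,3,6,8) → FL=W FR=S RL=S RR=S
cmd 4: advance +12 → t=49, phase=(8,15,2,4) → FL=S FR=W RL=S RR=S
cmd 5: advance +12 → t=61, phase=(4,11,14,0) → FL=S FR=W RL=W RR=S

after cmd 1 (t=26): FL=S FR=S RL=W RR=W
after cmd 2 (t=34): FL=S FR=S RL=S RR=S
after cmd 3 (t=37): FL=W FR=S RL=S RR=S
after cmd 4 (t=49): FL=S FR=W RL=S RR=S
after cmd 5 (t=61): FL=S FR=W RL=W RR=S


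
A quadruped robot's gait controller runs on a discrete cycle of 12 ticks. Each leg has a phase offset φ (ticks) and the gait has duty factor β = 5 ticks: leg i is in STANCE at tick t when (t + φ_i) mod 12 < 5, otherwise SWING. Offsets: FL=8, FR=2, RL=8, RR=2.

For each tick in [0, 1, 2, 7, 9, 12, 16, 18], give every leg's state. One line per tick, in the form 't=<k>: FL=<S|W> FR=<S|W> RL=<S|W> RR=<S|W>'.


t=0: phase=(8,2,8,2) vs β=5 → FL=W FR=S RL=W RR=S
t=1: phase=(9,3,9,3) vs β=5 → FL=W FR=S RL=W RR=S
t=2: phase=(10,4,10,4) vs β=5 → FL=W FR=S RL=W RR=S
t=7: phase=(3,9,3,9) vs β=5 → FL=S FR=W RL=S RR=W
t=9: phase=(5,11,5,11) vs β=5 → FL=W FR=W RL=W RR=W
t=12: phase=(8,2,8,2) vs β=5 → FL=W FR=S RL=W RR=S
t=16: phase=(0,6,0,6) vs β=5 → FL=S FR=W RL=S RR=W
t=18: phase=(2,8,2,8) vs β=5 → FL=S FR=W RL=S RR=W

t=0: FL=W FR=S RL=W RR=S
t=1: FL=W FR=S RL=W RR=S
t=2: FL=W FR=S RL=W RR=S
t=7: FL=S FR=W RL=S RR=W
t=9: FL=W FR=W RL=W RR=W
t=12: FL=W FR=S RL=W RR=S
t=16: FL=S FR=W RL=S RR=W
t=18: FL=S FR=W RL=S RR=W


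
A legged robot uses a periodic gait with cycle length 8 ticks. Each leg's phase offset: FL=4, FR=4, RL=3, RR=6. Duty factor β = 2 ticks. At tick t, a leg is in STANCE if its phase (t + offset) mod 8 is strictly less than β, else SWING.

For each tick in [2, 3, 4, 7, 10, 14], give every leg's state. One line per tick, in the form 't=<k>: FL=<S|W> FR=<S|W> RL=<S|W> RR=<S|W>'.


t=2: phase=(6,6,5,0) vs β=2 → FL=W FR=W RL=W RR=S
t=3: phase=(7,7,6,1) vs β=2 → FL=W FR=W RL=W RR=S
t=4: phase=(0,0,7,2) vs β=2 → FL=S FR=S RL=W RR=W
t=7: phase=(3,3,2,5) vs β=2 → FL=W FR=W RL=W RR=W
t=10: phase=(6,6,5,0) vs β=2 → FL=W FR=W RL=W RR=S
t=14: phase=(2,2,1,4) vs β=2 → FL=W FR=W RL=S RR=W

t=2: FL=W FR=W RL=W RR=S
t=3: FL=W FR=W RL=W RR=S
t=4: FL=S FR=S RL=W RR=W
t=7: FL=W FR=W RL=W RR=W
t=10: FL=W FR=W RL=W RR=S
t=14: FL=W FR=W RL=S RR=W


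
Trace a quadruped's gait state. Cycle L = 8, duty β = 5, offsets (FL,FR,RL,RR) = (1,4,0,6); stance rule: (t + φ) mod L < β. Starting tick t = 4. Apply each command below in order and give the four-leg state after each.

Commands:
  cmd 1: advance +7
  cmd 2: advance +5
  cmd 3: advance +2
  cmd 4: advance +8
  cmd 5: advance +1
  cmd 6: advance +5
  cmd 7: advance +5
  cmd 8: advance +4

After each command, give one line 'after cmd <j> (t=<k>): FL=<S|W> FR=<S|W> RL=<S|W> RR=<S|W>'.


after cmd 1 (t=11): FL=S FR=W RL=S RR=S
after cmd 2 (t=16): FL=S FR=S RL=S RR=W
after cmd 3 (t=18): FL=S FR=W RL=S RR=S
after cmd 4 (t=26): FL=S FR=W RL=S RR=S
after cmd 5 (t=27): FL=S FR=W RL=S RR=S
after cmd 6 (t=32): FL=S FR=S RL=S RR=W
after cmd 7 (t=37): FL=W FR=S RL=W RR=S
after cmd 8 (t=41): FL=S FR=W RL=S RR=W

start t=4: FL=W FR=S RL=S RR=S
cmd 1: advance +7 → t=11, phase=(4,7,3,1) → FL=S FR=W RL=S RR=S
cmd 2: advance +5 → t=16, phase=(1,4,0,6) → FL=S FR=S RL=S RR=W
cmd 3: advance +2 → t=18, phase=(3,6,2,0) → FL=S FR=W RL=S RR=S
cmd 4: advance +8 → t=26, phase=(3,6,2,0) → FL=S FR=W RL=S RR=S
cmd 5: advance +1 → t=27, phase=(4,7,3,1) → FL=S FR=W RL=S RR=S
cmd 6: advance +5 → t=32, phase=(1,4,0,6) → FL=S FR=S RL=S RR=W
cmd 7: advance +5 → t=37, phase=(6,1,5,3) → FL=W FR=S RL=W RR=S
cmd 8: advance +4 → t=41, phase=(2,5,1,7) → FL=S FR=W RL=S RR=W


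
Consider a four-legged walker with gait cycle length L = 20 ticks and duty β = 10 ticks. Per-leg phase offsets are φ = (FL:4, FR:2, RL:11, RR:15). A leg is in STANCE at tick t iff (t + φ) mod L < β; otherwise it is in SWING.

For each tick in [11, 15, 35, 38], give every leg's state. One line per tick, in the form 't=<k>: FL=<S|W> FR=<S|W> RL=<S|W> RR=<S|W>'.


t=11: phase=(15,13,2,6) vs β=10 → FL=W FR=W RL=S RR=S
t=15: phase=(19,17,6,10) vs β=10 → FL=W FR=W RL=S RR=W
t=35: phase=(19,17,6,10) vs β=10 → FL=W FR=W RL=S RR=W
t=38: phase=(2,0,9,13) vs β=10 → FL=S FR=S RL=S RR=W

t=11: FL=W FR=W RL=S RR=S
t=15: FL=W FR=W RL=S RR=W
t=35: FL=W FR=W RL=S RR=W
t=38: FL=S FR=S RL=S RR=W


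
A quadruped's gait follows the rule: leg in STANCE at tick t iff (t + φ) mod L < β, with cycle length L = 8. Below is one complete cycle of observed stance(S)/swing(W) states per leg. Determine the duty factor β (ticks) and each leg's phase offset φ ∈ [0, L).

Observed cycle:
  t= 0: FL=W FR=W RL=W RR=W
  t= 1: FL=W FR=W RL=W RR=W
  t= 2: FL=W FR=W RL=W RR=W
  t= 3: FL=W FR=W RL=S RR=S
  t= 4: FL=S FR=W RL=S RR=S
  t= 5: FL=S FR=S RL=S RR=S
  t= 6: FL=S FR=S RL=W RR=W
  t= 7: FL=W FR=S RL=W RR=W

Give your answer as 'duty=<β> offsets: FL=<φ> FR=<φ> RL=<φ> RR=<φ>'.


duty β = stance ticks per leg = 3
FL: stance ticks = 3; W→S at t=4 → φ=4
FR: stance ticks = 3; W→S at t=5 → φ=3
RL: stance ticks = 3; W→S at t=3 → φ=5
RR: stance ticks = 3; W→S at t=3 → φ=5

duty=3 offsets: FL=4 FR=3 RL=5 RR=5


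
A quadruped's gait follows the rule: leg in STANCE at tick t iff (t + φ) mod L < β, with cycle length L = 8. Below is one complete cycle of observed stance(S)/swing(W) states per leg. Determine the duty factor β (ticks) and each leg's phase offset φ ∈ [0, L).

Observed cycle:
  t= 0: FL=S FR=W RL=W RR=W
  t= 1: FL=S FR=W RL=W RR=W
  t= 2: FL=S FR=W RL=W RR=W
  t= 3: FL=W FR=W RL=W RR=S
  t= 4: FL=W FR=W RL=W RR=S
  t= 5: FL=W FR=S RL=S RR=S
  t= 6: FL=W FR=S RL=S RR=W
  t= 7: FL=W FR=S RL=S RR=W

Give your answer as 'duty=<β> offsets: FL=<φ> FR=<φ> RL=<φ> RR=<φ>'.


duty=3 offsets: FL=0 FR=3 RL=3 RR=5

duty β = stance ticks per leg = 3
FL: stance ticks = 3; W→S at t=0 → φ=0
FR: stance ticks = 3; W→S at t=5 → φ=3
RL: stance ticks = 3; W→S at t=5 → φ=3
RR: stance ticks = 3; W→S at t=3 → φ=5


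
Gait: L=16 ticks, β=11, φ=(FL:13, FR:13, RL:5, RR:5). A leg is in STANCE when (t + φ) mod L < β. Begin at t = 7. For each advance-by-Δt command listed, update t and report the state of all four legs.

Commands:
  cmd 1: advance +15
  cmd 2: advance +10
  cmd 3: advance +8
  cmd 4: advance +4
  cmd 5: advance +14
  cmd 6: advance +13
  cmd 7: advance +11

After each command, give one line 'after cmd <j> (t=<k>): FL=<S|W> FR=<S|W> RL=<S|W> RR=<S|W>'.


start t=7: FL=S FR=S RL=W RR=W
cmd 1: advance +15 → t=22, phase=(3,3,11,11) → FL=S FR=S RL=W RR=W
cmd 2: advance +10 → t=32, phase=(13,13,5,5) → FL=W FR=W RL=S RR=S
cmd 3: advance +8 → t=40, phase=(5,5,13,13) → FL=S FR=S RL=W RR=W
cmd 4: advance +4 → t=44, phase=(9,9,1,1) → FL=S FR=S RL=S RR=S
cmd 5: advance +14 → t=58, phase=(7,7,15,15) → FL=S FR=S RL=W RR=W
cmd 6: advance +13 → t=71, phase=(4,4,12,12) → FL=S FR=S RL=W RR=W
cmd 7: advance +11 → t=82, phase=(15,15,7,7) → FL=W FR=W RL=S RR=S

after cmd 1 (t=22): FL=S FR=S RL=W RR=W
after cmd 2 (t=32): FL=W FR=W RL=S RR=S
after cmd 3 (t=40): FL=S FR=S RL=W RR=W
after cmd 4 (t=44): FL=S FR=S RL=S RR=S
after cmd 5 (t=58): FL=S FR=S RL=W RR=W
after cmd 6 (t=71): FL=S FR=S RL=W RR=W
after cmd 7 (t=82): FL=W FR=W RL=S RR=S


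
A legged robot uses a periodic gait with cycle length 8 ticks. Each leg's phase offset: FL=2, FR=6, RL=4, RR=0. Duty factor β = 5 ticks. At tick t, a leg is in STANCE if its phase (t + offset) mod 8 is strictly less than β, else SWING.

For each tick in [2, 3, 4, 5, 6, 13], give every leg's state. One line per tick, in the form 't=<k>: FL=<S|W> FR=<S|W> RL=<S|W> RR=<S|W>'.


t=2: phase=(4,0,6,2) vs β=5 → FL=S FR=S RL=W RR=S
t=3: phase=(5,1,7,3) vs β=5 → FL=W FR=S RL=W RR=S
t=4: phase=(6,2,0,4) vs β=5 → FL=W FR=S RL=S RR=S
t=5: phase=(7,3,1,5) vs β=5 → FL=W FR=S RL=S RR=W
t=6: phase=(0,4,2,6) vs β=5 → FL=S FR=S RL=S RR=W
t=13: phase=(7,3,1,5) vs β=5 → FL=W FR=S RL=S RR=W

t=2: FL=S FR=S RL=W RR=S
t=3: FL=W FR=S RL=W RR=S
t=4: FL=W FR=S RL=S RR=S
t=5: FL=W FR=S RL=S RR=W
t=6: FL=S FR=S RL=S RR=W
t=13: FL=W FR=S RL=S RR=W


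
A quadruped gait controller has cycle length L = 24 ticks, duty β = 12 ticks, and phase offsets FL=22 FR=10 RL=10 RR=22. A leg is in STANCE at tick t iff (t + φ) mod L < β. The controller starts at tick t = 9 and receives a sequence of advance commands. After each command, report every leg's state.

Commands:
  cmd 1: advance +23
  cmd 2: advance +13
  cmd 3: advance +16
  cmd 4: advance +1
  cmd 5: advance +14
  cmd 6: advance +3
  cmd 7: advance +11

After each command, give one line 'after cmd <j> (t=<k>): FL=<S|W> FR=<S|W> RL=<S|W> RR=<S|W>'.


after cmd 1 (t=32): FL=S FR=W RL=W RR=S
after cmd 2 (t=45): FL=W FR=S RL=S RR=W
after cmd 3 (t=61): FL=S FR=W RL=W RR=S
after cmd 4 (t=62): FL=W FR=S RL=S RR=W
after cmd 5 (t=76): FL=S FR=W RL=W RR=S
after cmd 6 (t=79): FL=S FR=W RL=W RR=S
after cmd 7 (t=90): FL=W FR=S RL=S RR=W

start t=9: FL=S FR=W RL=W RR=S
cmd 1: advance +23 → t=32, phase=(6,18,18,6) → FL=S FR=W RL=W RR=S
cmd 2: advance +13 → t=45, phase=(19,7,7,19) → FL=W FR=S RL=S RR=W
cmd 3: advance +16 → t=61, phase=(11,23,23,11) → FL=S FR=W RL=W RR=S
cmd 4: advance +1 → t=62, phase=(12,0,0,12) → FL=W FR=S RL=S RR=W
cmd 5: advance +14 → t=76, phase=(2,14,14,2) → FL=S FR=W RL=W RR=S
cmd 6: advance +3 → t=79, phase=(5,17,17,5) → FL=S FR=W RL=W RR=S
cmd 7: advance +11 → t=90, phase=(16,4,4,16) → FL=W FR=S RL=S RR=W


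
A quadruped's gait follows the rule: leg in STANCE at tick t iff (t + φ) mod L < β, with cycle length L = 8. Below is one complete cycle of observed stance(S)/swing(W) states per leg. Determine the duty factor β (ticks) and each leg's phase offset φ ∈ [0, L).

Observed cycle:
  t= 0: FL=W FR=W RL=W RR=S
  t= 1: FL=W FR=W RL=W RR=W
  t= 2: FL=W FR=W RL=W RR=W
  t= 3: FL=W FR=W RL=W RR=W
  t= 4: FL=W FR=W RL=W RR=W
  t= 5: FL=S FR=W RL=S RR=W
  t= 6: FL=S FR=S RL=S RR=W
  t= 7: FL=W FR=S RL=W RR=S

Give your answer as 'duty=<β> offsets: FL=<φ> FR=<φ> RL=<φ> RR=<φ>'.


duty=2 offsets: FL=3 FR=2 RL=3 RR=1

duty β = stance ticks per leg = 2
FL: stance ticks = 2; W→S at t=5 → φ=3
FR: stance ticks = 2; W→S at t=6 → φ=2
RL: stance ticks = 2; W→S at t=5 → φ=3
RR: stance ticks = 2; W→S at t=7 → φ=1


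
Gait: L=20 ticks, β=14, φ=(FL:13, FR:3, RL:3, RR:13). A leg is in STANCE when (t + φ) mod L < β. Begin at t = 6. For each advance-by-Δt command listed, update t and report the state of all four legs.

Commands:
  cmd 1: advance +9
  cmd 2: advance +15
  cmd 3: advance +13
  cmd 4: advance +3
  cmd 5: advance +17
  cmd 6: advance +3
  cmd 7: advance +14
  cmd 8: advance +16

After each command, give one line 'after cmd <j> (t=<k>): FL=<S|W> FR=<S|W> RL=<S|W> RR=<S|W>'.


after cmd 1 (t=15): FL=S FR=W RL=W RR=S
after cmd 2 (t=30): FL=S FR=S RL=S RR=S
after cmd 3 (t=43): FL=W FR=S RL=S RR=W
after cmd 4 (t=46): FL=W FR=S RL=S RR=W
after cmd 5 (t=63): FL=W FR=S RL=S RR=W
after cmd 6 (t=66): FL=W FR=S RL=S RR=W
after cmd 7 (t=80): FL=S FR=S RL=S RR=S
after cmd 8 (t=96): FL=S FR=W RL=W RR=S

start t=6: FL=W FR=S RL=S RR=W
cmd 1: advance +9 → t=15, phase=(8,18,18,8) → FL=S FR=W RL=W RR=S
cmd 2: advance +15 → t=30, phase=(3,13,13,3) → FL=S FR=S RL=S RR=S
cmd 3: advance +13 → t=43, phase=(16,6,6,16) → FL=W FR=S RL=S RR=W
cmd 4: advance +3 → t=46, phase=(19,9,9,19) → FL=W FR=S RL=S RR=W
cmd 5: advance +17 → t=63, phase=(16,6,6,16) → FL=W FR=S RL=S RR=W
cmd 6: advance +3 → t=66, phase=(19,9,9,19) → FL=W FR=S RL=S RR=W
cmd 7: advance +14 → t=80, phase=(13,3,3,13) → FL=S FR=S RL=S RR=S
cmd 8: advance +16 → t=96, phase=(9,19,19,9) → FL=S FR=W RL=W RR=S


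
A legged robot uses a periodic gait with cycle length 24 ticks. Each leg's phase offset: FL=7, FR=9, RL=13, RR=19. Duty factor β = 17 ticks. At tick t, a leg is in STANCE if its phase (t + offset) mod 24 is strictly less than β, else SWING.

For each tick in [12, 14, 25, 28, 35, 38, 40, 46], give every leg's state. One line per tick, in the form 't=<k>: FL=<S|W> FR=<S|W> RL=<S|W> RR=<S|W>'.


t=12: FL=W FR=W RL=S RR=S
t=14: FL=W FR=W RL=S RR=S
t=25: FL=S FR=S RL=S RR=W
t=28: FL=S FR=S RL=W RR=W
t=35: FL=W FR=W RL=S RR=S
t=38: FL=W FR=W RL=S RR=S
t=40: FL=W FR=S RL=S RR=S
t=46: FL=S FR=S RL=S RR=W

t=12: phase=(19,21,1,7) vs β=17 → FL=W FR=W RL=S RR=S
t=14: phase=(21,23,3,9) vs β=17 → FL=W FR=W RL=S RR=S
t=25: phase=(8,10,14,20) vs β=17 → FL=S FR=S RL=S RR=W
t=28: phase=(11,13,17,23) vs β=17 → FL=S FR=S RL=W RR=W
t=35: phase=(18,20,0,6) vs β=17 → FL=W FR=W RL=S RR=S
t=38: phase=(21,23,3,9) vs β=17 → FL=W FR=W RL=S RR=S
t=40: phase=(23,1,5,11) vs β=17 → FL=W FR=S RL=S RR=S
t=46: phase=(5,7,11,17) vs β=17 → FL=S FR=S RL=S RR=W


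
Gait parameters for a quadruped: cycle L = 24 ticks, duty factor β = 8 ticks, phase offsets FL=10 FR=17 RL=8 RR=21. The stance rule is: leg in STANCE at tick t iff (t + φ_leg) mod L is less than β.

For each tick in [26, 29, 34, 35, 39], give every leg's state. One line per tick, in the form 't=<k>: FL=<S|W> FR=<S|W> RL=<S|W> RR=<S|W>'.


t=26: phase=(12,19,10,23) vs β=8 → FL=W FR=W RL=W RR=W
t=29: phase=(15,22,13,2) vs β=8 → FL=W FR=W RL=W RR=S
t=34: phase=(20,3,18,7) vs β=8 → FL=W FR=S RL=W RR=S
t=35: phase=(21,4,19,8) vs β=8 → FL=W FR=S RL=W RR=W
t=39: phase=(1,8,23,12) vs β=8 → FL=S FR=W RL=W RR=W

t=26: FL=W FR=W RL=W RR=W
t=29: FL=W FR=W RL=W RR=S
t=34: FL=W FR=S RL=W RR=S
t=35: FL=W FR=S RL=W RR=W
t=39: FL=S FR=W RL=W RR=W


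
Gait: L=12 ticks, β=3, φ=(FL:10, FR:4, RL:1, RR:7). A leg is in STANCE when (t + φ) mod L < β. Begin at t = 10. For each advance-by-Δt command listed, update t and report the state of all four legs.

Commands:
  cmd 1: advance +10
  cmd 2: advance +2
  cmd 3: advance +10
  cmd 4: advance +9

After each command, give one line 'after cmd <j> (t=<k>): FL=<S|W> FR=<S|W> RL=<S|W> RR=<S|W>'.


start t=10: FL=W FR=S RL=W RR=W
cmd 1: advance +10 → t=20, phase=(6,0,9,3) → FL=W FR=S RL=W RR=W
cmd 2: advance +2 → t=22, phase=(8,2,11,5) → FL=W FR=S RL=W RR=W
cmd 3: advance +10 → t=32, phase=(6,0,9,3) → FL=W FR=S RL=W RR=W
cmd 4: advance +9 → t=41, phase=(3,9,6,0) → FL=W FR=W RL=W RR=S

after cmd 1 (t=20): FL=W FR=S RL=W RR=W
after cmd 2 (t=22): FL=W FR=S RL=W RR=W
after cmd 3 (t=32): FL=W FR=S RL=W RR=W
after cmd 4 (t=41): FL=W FR=W RL=W RR=S


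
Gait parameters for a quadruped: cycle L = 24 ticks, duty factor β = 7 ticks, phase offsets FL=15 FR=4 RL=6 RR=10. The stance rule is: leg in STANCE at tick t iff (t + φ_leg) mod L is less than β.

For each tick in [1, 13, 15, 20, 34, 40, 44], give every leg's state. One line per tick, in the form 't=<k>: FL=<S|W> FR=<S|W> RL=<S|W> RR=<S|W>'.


t=1: phase=(16,5,7,11) vs β=7 → FL=W FR=S RL=W RR=W
t=13: phase=(4,17,19,23) vs β=7 → FL=S FR=W RL=W RR=W
t=15: phase=(6,19,21,1) vs β=7 → FL=S FR=W RL=W RR=S
t=20: phase=(11,0,2,6) vs β=7 → FL=W FR=S RL=S RR=S
t=34: phase=(1,14,16,20) vs β=7 → FL=S FR=W RL=W RR=W
t=40: phase=(7,20,22,2) vs β=7 → FL=W FR=W RL=W RR=S
t=44: phase=(11,0,2,6) vs β=7 → FL=W FR=S RL=S RR=S

t=1: FL=W FR=S RL=W RR=W
t=13: FL=S FR=W RL=W RR=W
t=15: FL=S FR=W RL=W RR=S
t=20: FL=W FR=S RL=S RR=S
t=34: FL=S FR=W RL=W RR=W
t=40: FL=W FR=W RL=W RR=S
t=44: FL=W FR=S RL=S RR=S


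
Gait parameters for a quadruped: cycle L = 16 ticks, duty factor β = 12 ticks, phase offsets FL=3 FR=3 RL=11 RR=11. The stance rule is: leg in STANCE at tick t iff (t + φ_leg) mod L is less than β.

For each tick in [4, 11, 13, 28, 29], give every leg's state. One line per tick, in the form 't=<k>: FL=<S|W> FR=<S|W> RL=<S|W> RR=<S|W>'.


t=4: phase=(7,7,15,15) vs β=12 → FL=S FR=S RL=W RR=W
t=11: phase=(14,14,6,6) vs β=12 → FL=W FR=W RL=S RR=S
t=13: phase=(0,0,8,8) vs β=12 → FL=S FR=S RL=S RR=S
t=28: phase=(15,15,7,7) vs β=12 → FL=W FR=W RL=S RR=S
t=29: phase=(0,0,8,8) vs β=12 → FL=S FR=S RL=S RR=S

t=4: FL=S FR=S RL=W RR=W
t=11: FL=W FR=W RL=S RR=S
t=13: FL=S FR=S RL=S RR=S
t=28: FL=W FR=W RL=S RR=S
t=29: FL=S FR=S RL=S RR=S


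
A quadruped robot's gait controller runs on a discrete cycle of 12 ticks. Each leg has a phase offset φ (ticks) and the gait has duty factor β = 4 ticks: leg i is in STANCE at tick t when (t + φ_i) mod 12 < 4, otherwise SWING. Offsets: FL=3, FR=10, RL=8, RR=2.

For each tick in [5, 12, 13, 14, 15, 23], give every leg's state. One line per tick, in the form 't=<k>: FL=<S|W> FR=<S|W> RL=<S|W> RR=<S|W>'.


t=5: phase=(8,3,1,7) vs β=4 → FL=W FR=S RL=S RR=W
t=12: phase=(3,10,8,2) vs β=4 → FL=S FR=W RL=W RR=S
t=13: phase=(4,11,9,3) vs β=4 → FL=W FR=W RL=W RR=S
t=14: phase=(5,0,10,4) vs β=4 → FL=W FR=S RL=W RR=W
t=15: phase=(6,1,11,5) vs β=4 → FL=W FR=S RL=W RR=W
t=23: phase=(2,9,7,1) vs β=4 → FL=S FR=W RL=W RR=S

t=5: FL=W FR=S RL=S RR=W
t=12: FL=S FR=W RL=W RR=S
t=13: FL=W FR=W RL=W RR=S
t=14: FL=W FR=S RL=W RR=W
t=15: FL=W FR=S RL=W RR=W
t=23: FL=S FR=W RL=W RR=S


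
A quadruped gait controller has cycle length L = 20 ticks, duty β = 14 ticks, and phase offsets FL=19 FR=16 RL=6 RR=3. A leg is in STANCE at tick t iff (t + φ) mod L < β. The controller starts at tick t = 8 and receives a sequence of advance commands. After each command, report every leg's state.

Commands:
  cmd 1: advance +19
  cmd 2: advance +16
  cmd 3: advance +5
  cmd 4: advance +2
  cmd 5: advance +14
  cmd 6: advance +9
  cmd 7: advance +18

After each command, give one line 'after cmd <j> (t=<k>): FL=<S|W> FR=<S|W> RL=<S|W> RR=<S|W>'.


after cmd 1 (t=27): FL=S FR=S RL=S RR=S
after cmd 2 (t=43): FL=S FR=W RL=S RR=S
after cmd 3 (t=48): FL=S FR=S RL=W RR=S
after cmd 4 (t=50): FL=S FR=S RL=W RR=S
after cmd 5 (t=64): FL=S FR=S RL=S RR=S
after cmd 6 (t=73): FL=S FR=S RL=W RR=W
after cmd 7 (t=91): FL=S FR=S RL=W RR=W

start t=8: FL=S FR=S RL=W RR=S
cmd 1: advance +19 → t=27, phase=(6,3,13,10) → FL=S FR=S RL=S RR=S
cmd 2: advance +16 → t=43, phase=(2,19,9,6) → FL=S FR=W RL=S RR=S
cmd 3: advance +5 → t=48, phase=(7,4,14,11) → FL=S FR=S RL=W RR=S
cmd 4: advance +2 → t=50, phase=(9,6,16,13) → FL=S FR=S RL=W RR=S
cmd 5: advance +14 → t=64, phase=(3,0,10,7) → FL=S FR=S RL=S RR=S
cmd 6: advance +9 → t=73, phase=(12,9,19,16) → FL=S FR=S RL=W RR=W
cmd 7: advance +18 → t=91, phase=(10,7,17,14) → FL=S FR=S RL=W RR=W


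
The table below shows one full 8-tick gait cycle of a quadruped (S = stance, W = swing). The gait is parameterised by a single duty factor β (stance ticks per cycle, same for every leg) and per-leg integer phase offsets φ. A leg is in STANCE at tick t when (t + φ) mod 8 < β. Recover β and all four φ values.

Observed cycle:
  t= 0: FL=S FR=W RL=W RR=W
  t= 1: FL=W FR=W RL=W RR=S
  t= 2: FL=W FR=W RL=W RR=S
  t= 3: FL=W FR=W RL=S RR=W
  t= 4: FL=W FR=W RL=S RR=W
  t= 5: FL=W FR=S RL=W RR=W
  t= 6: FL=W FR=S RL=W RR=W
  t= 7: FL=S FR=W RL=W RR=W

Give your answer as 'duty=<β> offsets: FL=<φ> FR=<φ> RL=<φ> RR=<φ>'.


duty β = stance ticks per leg = 2
FL: stance ticks = 2; W→S at t=7 → φ=1
FR: stance ticks = 2; W→S at t=5 → φ=3
RL: stance ticks = 2; W→S at t=3 → φ=5
RR: stance ticks = 2; W→S at t=1 → φ=7

duty=2 offsets: FL=1 FR=3 RL=5 RR=7


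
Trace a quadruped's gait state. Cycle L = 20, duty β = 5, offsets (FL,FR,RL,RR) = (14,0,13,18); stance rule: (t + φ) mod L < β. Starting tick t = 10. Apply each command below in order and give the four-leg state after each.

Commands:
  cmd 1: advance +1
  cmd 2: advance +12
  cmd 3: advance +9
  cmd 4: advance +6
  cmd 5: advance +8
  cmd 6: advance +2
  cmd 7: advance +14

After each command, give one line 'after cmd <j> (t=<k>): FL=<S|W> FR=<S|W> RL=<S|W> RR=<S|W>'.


start t=10: FL=S FR=W RL=S RR=W
cmd 1: advance +1 → t=11, phase=(5,11,4,9) → FL=W FR=W RL=S RR=W
cmd 2: advance +12 → t=23, phase=(17,3,16,1) → FL=W FR=S RL=W RR=S
cmd 3: advance +9 → t=32, phase=(6,12,5,10) → FL=W FR=W RL=W RR=W
cmd 4: advance +6 → t=38, phase=(12,18,11,16) → FL=W FR=W RL=W RR=W
cmd 5: advance +8 → t=46, phase=(0,6,19,4) → FL=S FR=W RL=W RR=S
cmd 6: advance +2 → t=48, phase=(2,8,1,6) → FL=S FR=W RL=S RR=W
cmd 7: advance +14 → t=62, phase=(16,2,15,0) → FL=W FR=S RL=W RR=S

after cmd 1 (t=11): FL=W FR=W RL=S RR=W
after cmd 2 (t=23): FL=W FR=S RL=W RR=S
after cmd 3 (t=32): FL=W FR=W RL=W RR=W
after cmd 4 (t=38): FL=W FR=W RL=W RR=W
after cmd 5 (t=46): FL=S FR=W RL=W RR=S
after cmd 6 (t=48): FL=S FR=W RL=S RR=W
after cmd 7 (t=62): FL=W FR=S RL=W RR=S


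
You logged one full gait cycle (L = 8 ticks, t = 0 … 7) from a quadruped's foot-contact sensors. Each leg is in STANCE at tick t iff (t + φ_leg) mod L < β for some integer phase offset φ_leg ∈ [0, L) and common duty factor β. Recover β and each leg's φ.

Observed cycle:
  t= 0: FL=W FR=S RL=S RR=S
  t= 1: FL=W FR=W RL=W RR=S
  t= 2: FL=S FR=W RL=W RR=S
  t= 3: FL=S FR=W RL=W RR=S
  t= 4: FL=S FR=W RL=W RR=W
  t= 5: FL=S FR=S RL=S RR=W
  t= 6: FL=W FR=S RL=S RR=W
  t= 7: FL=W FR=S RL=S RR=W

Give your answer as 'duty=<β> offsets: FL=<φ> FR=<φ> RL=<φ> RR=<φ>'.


duty=4 offsets: FL=6 FR=3 RL=3 RR=0

duty β = stance ticks per leg = 4
FL: stance ticks = 4; W→S at t=2 → φ=6
FR: stance ticks = 4; W→S at t=5 → φ=3
RL: stance ticks = 4; W→S at t=5 → φ=3
RR: stance ticks = 4; W→S at t=0 → φ=0


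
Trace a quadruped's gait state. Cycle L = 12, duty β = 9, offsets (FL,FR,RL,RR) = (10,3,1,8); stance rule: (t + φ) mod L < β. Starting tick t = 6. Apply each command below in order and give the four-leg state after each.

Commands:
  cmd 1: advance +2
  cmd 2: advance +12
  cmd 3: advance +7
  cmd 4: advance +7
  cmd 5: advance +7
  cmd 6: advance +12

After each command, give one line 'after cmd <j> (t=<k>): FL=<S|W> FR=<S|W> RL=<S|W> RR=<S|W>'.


after cmd 1 (t=8): FL=S FR=W RL=W RR=S
after cmd 2 (t=20): FL=S FR=W RL=W RR=S
after cmd 3 (t=27): FL=S FR=S RL=S RR=W
after cmd 4 (t=34): FL=S FR=S RL=W RR=S
after cmd 5 (t=41): FL=S FR=S RL=S RR=S
after cmd 6 (t=53): FL=S FR=S RL=S RR=S

start t=6: FL=S FR=W RL=S RR=S
cmd 1: advance +2 → t=8, phase=(6,11,9,4) → FL=S FR=W RL=W RR=S
cmd 2: advance +12 → t=20, phase=(6,11,9,4) → FL=S FR=W RL=W RR=S
cmd 3: advance +7 → t=27, phase=(1,6,4,11) → FL=S FR=S RL=S RR=W
cmd 4: advance +7 → t=34, phase=(8,1,11,6) → FL=S FR=S RL=W RR=S
cmd 5: advance +7 → t=41, phase=(3,8,6,1) → FL=S FR=S RL=S RR=S
cmd 6: advance +12 → t=53, phase=(3,8,6,1) → FL=S FR=S RL=S RR=S


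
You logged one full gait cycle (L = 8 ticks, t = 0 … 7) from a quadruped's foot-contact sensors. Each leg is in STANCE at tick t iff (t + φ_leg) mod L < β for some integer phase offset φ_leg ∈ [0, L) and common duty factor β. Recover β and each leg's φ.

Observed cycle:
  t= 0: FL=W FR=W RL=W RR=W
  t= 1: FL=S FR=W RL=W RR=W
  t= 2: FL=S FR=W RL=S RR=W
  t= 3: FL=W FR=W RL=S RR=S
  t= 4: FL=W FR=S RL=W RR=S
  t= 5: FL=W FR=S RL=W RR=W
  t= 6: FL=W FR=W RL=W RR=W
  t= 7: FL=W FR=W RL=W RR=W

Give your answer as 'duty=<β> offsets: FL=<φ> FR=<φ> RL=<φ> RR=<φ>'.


duty β = stance ticks per leg = 2
FL: stance ticks = 2; W→S at t=1 → φ=7
FR: stance ticks = 2; W→S at t=4 → φ=4
RL: stance ticks = 2; W→S at t=2 → φ=6
RR: stance ticks = 2; W→S at t=3 → φ=5

duty=2 offsets: FL=7 FR=4 RL=6 RR=5


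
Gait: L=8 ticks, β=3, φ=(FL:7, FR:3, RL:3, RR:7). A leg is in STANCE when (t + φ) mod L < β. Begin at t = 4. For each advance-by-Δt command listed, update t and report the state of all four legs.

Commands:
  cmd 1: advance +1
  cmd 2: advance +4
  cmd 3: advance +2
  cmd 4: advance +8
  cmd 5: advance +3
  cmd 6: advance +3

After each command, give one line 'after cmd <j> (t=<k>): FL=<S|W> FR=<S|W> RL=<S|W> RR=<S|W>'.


start t=4: FL=W FR=W RL=W RR=W
cmd 1: advance +1 → t=5, phase=(4,0,0,4) → FL=W FR=S RL=S RR=W
cmd 2: advance +4 → t=9, phase=(0,4,4,0) → FL=S FR=W RL=W RR=S
cmd 3: advance +2 → t=11, phase=(2,6,6,2) → FL=S FR=W RL=W RR=S
cmd 4: advance +8 → t=19, phase=(2,6,6,2) → FL=S FR=W RL=W RR=S
cmd 5: advance +3 → t=22, phase=(5,1,1,5) → FL=W FR=S RL=S RR=W
cmd 6: advance +3 → t=25, phase=(0,4,4,0) → FL=S FR=W RL=W RR=S

after cmd 1 (t=5): FL=W FR=S RL=S RR=W
after cmd 2 (t=9): FL=S FR=W RL=W RR=S
after cmd 3 (t=11): FL=S FR=W RL=W RR=S
after cmd 4 (t=19): FL=S FR=W RL=W RR=S
after cmd 5 (t=22): FL=W FR=S RL=S RR=W
after cmd 6 (t=25): FL=S FR=W RL=W RR=S


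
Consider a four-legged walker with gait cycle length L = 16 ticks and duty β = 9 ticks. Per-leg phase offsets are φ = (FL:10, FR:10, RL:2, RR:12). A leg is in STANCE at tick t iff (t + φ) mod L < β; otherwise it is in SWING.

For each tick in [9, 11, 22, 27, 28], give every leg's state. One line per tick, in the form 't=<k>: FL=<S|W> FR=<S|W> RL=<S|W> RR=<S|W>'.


t=9: phase=(3,3,11,5) vs β=9 → FL=S FR=S RL=W RR=S
t=11: phase=(5,5,13,7) vs β=9 → FL=S FR=S RL=W RR=S
t=22: phase=(0,0,8,2) vs β=9 → FL=S FR=S RL=S RR=S
t=27: phase=(5,5,13,7) vs β=9 → FL=S FR=S RL=W RR=S
t=28: phase=(6,6,14,8) vs β=9 → FL=S FR=S RL=W RR=S

t=9: FL=S FR=S RL=W RR=S
t=11: FL=S FR=S RL=W RR=S
t=22: FL=S FR=S RL=S RR=S
t=27: FL=S FR=S RL=W RR=S
t=28: FL=S FR=S RL=W RR=S


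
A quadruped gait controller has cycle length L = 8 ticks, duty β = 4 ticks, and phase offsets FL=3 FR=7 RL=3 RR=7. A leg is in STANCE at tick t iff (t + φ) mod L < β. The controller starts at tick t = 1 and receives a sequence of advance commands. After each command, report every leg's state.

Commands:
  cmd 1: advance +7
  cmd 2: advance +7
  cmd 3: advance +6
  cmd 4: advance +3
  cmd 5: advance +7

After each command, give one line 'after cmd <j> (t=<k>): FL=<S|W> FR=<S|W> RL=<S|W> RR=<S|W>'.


start t=1: FL=W FR=S RL=W RR=S
cmd 1: advance +7 → t=8, phase=(3,7,3,7) → FL=S FR=W RL=S RR=W
cmd 2: advance +7 → t=15, phase=(2,6,2,6) → FL=S FR=W RL=S RR=W
cmd 3: advance +6 → t=21, phase=(0,4,0,4) → FL=S FR=W RL=S RR=W
cmd 4: advance +3 → t=24, phase=(3,7,3,7) → FL=S FR=W RL=S RR=W
cmd 5: advance +7 → t=31, phase=(2,6,2,6) → FL=S FR=W RL=S RR=W

after cmd 1 (t=8): FL=S FR=W RL=S RR=W
after cmd 2 (t=15): FL=S FR=W RL=S RR=W
after cmd 3 (t=21): FL=S FR=W RL=S RR=W
after cmd 4 (t=24): FL=S FR=W RL=S RR=W
after cmd 5 (t=31): FL=S FR=W RL=S RR=W


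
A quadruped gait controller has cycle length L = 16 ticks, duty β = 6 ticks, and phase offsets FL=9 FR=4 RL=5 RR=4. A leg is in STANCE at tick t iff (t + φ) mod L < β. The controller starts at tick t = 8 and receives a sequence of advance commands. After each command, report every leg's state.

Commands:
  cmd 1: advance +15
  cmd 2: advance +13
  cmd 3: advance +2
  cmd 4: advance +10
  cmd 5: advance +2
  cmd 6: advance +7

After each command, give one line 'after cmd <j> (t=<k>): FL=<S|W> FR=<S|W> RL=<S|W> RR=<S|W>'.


after cmd 1 (t=23): FL=S FR=W RL=W RR=W
after cmd 2 (t=36): FL=W FR=W RL=W RR=W
after cmd 3 (t=38): FL=W FR=W RL=W RR=W
after cmd 4 (t=48): FL=W FR=S RL=S RR=S
after cmd 5 (t=50): FL=W FR=W RL=W RR=W
after cmd 6 (t=57): FL=S FR=W RL=W RR=W

start t=8: FL=S FR=W RL=W RR=W
cmd 1: advance +15 → t=23, phase=(0,11,12,11) → FL=S FR=W RL=W RR=W
cmd 2: advance +13 → t=36, phase=(13,8,9,8) → FL=W FR=W RL=W RR=W
cmd 3: advance +2 → t=38, phase=(15,10,11,10) → FL=W FR=W RL=W RR=W
cmd 4: advance +10 → t=48, phase=(9,4,5,4) → FL=W FR=S RL=S RR=S
cmd 5: advance +2 → t=50, phase=(11,6,7,6) → FL=W FR=W RL=W RR=W
cmd 6: advance +7 → t=57, phase=(2,13,14,13) → FL=S FR=W RL=W RR=W


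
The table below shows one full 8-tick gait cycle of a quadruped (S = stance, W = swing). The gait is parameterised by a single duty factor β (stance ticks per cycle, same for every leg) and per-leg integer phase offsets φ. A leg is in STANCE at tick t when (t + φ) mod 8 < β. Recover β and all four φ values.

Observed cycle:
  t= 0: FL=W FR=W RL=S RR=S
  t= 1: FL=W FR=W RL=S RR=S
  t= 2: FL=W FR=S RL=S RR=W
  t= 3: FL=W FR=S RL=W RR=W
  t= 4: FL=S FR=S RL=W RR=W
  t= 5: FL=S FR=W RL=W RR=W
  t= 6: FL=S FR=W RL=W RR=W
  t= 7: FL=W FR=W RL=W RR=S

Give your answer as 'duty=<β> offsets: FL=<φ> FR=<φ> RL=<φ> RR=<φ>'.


duty=3 offsets: FL=4 FR=6 RL=0 RR=1

duty β = stance ticks per leg = 3
FL: stance ticks = 3; W→S at t=4 → φ=4
FR: stance ticks = 3; W→S at t=2 → φ=6
RL: stance ticks = 3; W→S at t=0 → φ=0
RR: stance ticks = 3; W→S at t=7 → φ=1


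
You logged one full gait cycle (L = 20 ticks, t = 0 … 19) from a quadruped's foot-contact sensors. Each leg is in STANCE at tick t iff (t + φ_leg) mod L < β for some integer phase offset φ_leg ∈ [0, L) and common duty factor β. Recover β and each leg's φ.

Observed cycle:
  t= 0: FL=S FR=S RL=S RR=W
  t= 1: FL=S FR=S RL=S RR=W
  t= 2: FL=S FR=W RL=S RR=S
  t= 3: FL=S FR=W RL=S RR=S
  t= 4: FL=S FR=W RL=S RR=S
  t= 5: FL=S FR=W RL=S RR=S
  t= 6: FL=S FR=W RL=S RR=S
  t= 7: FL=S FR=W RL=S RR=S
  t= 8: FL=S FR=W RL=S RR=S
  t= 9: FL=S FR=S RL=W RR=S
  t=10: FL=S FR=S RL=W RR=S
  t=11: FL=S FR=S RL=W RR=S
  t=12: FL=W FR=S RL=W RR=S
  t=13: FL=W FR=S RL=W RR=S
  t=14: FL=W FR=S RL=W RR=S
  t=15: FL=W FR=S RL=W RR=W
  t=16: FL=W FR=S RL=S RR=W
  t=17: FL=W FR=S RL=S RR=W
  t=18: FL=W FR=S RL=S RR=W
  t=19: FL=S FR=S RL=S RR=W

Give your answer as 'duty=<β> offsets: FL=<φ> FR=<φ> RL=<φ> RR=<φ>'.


duty β = stance ticks per leg = 13
FL: stance ticks = 13; W→S at t=19 → φ=1
FR: stance ticks = 13; W→S at t=9 → φ=11
RL: stance ticks = 13; W→S at t=16 → φ=4
RR: stance ticks = 13; W→S at t=2 → φ=18

duty=13 offsets: FL=1 FR=11 RL=4 RR=18


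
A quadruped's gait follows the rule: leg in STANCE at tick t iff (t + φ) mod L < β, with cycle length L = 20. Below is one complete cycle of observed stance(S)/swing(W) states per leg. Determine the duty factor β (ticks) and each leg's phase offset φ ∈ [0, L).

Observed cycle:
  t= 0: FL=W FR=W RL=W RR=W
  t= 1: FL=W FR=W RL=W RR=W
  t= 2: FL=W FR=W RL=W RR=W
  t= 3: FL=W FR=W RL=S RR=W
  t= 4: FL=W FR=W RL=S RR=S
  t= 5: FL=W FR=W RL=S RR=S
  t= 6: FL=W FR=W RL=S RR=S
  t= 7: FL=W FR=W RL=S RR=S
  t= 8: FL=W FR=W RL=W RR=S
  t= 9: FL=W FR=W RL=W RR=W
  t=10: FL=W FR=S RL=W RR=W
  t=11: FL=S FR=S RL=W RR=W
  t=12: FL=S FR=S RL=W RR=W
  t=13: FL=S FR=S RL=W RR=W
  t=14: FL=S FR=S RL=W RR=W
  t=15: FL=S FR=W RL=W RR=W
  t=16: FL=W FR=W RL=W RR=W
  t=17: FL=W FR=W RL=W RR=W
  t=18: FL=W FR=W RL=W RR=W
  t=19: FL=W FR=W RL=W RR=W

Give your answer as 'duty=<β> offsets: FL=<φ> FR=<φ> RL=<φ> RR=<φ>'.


duty β = stance ticks per leg = 5
FL: stance ticks = 5; W→S at t=11 → φ=9
FR: stance ticks = 5; W→S at t=10 → φ=10
RL: stance ticks = 5; W→S at t=3 → φ=17
RR: stance ticks = 5; W→S at t=4 → φ=16

duty=5 offsets: FL=9 FR=10 RL=17 RR=16
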